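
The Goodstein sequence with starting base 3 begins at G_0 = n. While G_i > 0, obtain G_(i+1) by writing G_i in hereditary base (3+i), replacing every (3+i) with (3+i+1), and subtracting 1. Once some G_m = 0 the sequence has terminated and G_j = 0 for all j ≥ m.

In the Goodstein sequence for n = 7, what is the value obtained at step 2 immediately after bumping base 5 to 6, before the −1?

7 —HB3→ 2·3 + 1 —bump→ 2·4 + 1 = 9 —(−1)→ 8
8 —HB4→ 2·4 —bump→ 2·5 = 10 —(−1)→ 9

10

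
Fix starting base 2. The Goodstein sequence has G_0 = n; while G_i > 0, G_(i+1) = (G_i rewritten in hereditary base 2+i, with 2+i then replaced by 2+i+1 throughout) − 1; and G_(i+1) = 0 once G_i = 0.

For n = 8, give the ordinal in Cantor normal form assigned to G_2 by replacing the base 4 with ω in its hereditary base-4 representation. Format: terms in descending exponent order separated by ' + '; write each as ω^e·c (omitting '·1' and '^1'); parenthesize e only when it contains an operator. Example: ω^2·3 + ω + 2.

ω^ω·2 + ω^2·2 + ω·2 + 1

[0] 8 ≡ 2^(2 + 1) (base 2). Lift 3: 81. −1: 80.
[1] 80 ≡ 2·3^3 + 2·3^2 + 2·3 + 2 (base 3). Lift 4: 554. −1: 553.
[2] 553 ≡ 2·4^4 + 2·4^2 + 2·4 + 1 (base 4). Lift 5: 6311. −1: 6310.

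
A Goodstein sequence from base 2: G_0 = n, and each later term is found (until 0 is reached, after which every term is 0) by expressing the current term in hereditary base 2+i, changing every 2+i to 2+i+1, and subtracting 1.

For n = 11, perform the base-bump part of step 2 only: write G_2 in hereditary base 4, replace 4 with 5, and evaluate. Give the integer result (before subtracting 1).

15628

(0) 11|_2 = 2^(2 + 1) + 2 + 1 ↦ 3^(3 + 1) + 3 + 1|_3 = 85 ⇒ 84
(1) 84|_3 = 3^(3 + 1) + 3 ↦ 4^(4 + 1) + 4|_4 = 1028 ⇒ 1027
(2) 1027|_4 = 4^(4 + 1) + 3 ↦ 5^(5 + 1) + 3|_5 = 15628 ⇒ 15627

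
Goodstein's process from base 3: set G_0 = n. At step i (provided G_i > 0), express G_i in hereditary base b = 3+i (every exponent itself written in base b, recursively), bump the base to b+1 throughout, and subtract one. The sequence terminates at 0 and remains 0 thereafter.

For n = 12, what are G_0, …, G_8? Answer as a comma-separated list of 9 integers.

12, 19, 27, 37, 49, 63, 69, 75, 81

base 3: 12 = 3^2 + 3; at 4: 4^2 + 4 = 20; next = 19
base 4: 19 = 4^2 + 3; at 5: 5^2 + 3 = 28; next = 27
base 5: 27 = 5^2 + 2; at 6: 6^2 + 2 = 38; next = 37
base 6: 37 = 6^2 + 1; at 7: 7^2 + 1 = 50; next = 49
base 7: 49 = 7^2; at 8: 8^2 = 64; next = 63
base 8: 63 = 7·8 + 7; at 9: 7·9 + 7 = 70; next = 69
base 9: 69 = 7·9 + 6; at 10: 7·10 + 6 = 76; next = 75
base 10: 75 = 7·10 + 5; at 11: 7·11 + 5 = 82; next = 81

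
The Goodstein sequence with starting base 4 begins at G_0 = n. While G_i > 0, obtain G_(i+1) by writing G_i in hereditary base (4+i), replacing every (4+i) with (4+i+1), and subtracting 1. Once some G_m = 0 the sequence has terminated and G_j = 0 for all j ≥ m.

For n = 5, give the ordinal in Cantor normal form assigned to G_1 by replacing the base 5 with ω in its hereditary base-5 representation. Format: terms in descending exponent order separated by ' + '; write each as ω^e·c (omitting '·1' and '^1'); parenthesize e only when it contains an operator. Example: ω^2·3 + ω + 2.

(0) 5|_4 = 4 + 1 ↦ 5 + 1|_5 = 6 ⇒ 5
(1) 5|_5 = 5 ↦ 6|_6 = 6 ⇒ 5

ω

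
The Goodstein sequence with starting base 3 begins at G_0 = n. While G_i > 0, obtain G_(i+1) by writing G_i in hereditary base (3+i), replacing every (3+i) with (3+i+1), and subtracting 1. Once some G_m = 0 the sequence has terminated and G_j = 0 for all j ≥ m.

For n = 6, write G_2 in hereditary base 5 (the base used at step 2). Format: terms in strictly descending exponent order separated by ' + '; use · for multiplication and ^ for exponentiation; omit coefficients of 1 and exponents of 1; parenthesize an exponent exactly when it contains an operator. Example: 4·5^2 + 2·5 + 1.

5 + 2

G_0 = 6. HB_3(6) = 2·3. Bump = 8. G_1 = 7.
G_1 = 7. HB_4(7) = 4 + 3. Bump = 8. G_2 = 7.
G_2 = 7. HB_5(7) = 5 + 2. Bump = 8. G_3 = 7.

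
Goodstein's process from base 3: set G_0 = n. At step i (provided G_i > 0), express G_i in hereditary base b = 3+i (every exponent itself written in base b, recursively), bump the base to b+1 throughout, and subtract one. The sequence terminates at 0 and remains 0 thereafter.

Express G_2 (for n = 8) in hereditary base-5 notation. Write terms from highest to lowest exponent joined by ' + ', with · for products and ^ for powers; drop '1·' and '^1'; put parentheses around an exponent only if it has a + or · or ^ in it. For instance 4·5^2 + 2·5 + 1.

2·5

[0] 8 ≡ 2·3 + 2 (base 3). Lift 4: 10. −1: 9.
[1] 9 ≡ 2·4 + 1 (base 4). Lift 5: 11. −1: 10.
[2] 10 ≡ 2·5 (base 5). Lift 6: 12. −1: 11.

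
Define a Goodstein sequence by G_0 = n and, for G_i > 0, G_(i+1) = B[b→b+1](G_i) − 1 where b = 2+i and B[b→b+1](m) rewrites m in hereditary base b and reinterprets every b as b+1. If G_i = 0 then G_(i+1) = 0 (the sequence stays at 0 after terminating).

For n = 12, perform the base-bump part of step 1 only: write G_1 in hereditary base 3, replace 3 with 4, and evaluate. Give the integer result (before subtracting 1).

1066

base 2: 12 = 2^(2 + 1) + 2^2; at 3: 3^(3 + 1) + 3^3 = 108; next = 107
base 3: 107 = 3^(3 + 1) + 2·3^2 + 2·3 + 2; at 4: 4^(4 + 1) + 2·4^2 + 2·4 + 2 = 1066; next = 1065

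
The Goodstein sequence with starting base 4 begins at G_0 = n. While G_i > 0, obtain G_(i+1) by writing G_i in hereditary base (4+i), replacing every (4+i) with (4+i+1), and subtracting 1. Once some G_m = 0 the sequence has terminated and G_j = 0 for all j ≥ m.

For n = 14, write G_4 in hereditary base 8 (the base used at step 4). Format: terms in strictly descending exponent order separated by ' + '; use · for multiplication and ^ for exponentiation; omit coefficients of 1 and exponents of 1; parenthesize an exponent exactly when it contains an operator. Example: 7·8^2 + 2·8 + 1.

(0) 14|_4 = 3·4 + 2 ↦ 3·5 + 2|_5 = 17 ⇒ 16
(1) 16|_5 = 3·5 + 1 ↦ 3·6 + 1|_6 = 19 ⇒ 18
(2) 18|_6 = 3·6 ↦ 3·7|_7 = 21 ⇒ 20
(3) 20|_7 = 2·7 + 6 ↦ 2·8 + 6|_8 = 22 ⇒ 21
(4) 21|_8 = 2·8 + 5 ↦ 2·9 + 5|_9 = 23 ⇒ 22

2·8 + 5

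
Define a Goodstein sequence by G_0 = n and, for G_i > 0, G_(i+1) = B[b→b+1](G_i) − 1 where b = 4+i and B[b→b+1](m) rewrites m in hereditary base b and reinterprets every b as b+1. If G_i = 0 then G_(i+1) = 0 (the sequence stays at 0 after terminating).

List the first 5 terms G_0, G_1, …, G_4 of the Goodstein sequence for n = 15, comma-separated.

15, 17, 19, 21, 23

(0) 15|_4 = 3·4 + 3 ↦ 3·5 + 3|_5 = 18 ⇒ 17
(1) 17|_5 = 3·5 + 2 ↦ 3·6 + 2|_6 = 20 ⇒ 19
(2) 19|_6 = 3·6 + 1 ↦ 3·7 + 1|_7 = 22 ⇒ 21
(3) 21|_7 = 3·7 ↦ 3·8|_8 = 24 ⇒ 23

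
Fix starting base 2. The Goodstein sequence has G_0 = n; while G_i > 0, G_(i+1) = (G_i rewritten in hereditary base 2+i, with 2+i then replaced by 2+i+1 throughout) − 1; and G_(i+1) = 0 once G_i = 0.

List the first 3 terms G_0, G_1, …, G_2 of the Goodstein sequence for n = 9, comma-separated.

9, 81, 1023

G_0 = 9. HB_2(9) = 2^(2 + 1) + 1. Bump = 82. G_1 = 81.
G_1 = 81. HB_3(81) = 3^(3 + 1). Bump = 1024. G_2 = 1023.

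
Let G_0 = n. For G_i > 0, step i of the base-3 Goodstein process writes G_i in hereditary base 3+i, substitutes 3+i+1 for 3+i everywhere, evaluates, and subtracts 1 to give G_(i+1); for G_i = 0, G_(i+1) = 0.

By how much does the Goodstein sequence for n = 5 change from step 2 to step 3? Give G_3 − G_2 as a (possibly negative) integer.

0

[0] 5 ≡ 3 + 2 (base 3). Lift 4: 6. −1: 5.
[1] 5 ≡ 4 + 1 (base 4). Lift 5: 6. −1: 5.
[2] 5 ≡ 5 (base 5). Lift 6: 6. −1: 5.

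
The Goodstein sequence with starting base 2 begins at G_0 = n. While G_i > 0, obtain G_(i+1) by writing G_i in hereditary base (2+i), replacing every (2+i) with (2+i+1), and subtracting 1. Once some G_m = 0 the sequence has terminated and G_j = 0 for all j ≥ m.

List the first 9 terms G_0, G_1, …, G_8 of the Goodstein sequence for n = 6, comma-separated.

6, 29, 257, 3125, 46655, 98039, 187243, 332147, 555551

step 0: 6 = 2^2 + 2; sub 3 for 2: 3^3 + 3; = 30; G_1 = 30−1 = 29
step 1: 29 = 3^3 + 2; sub 4 for 3: 4^4 + 2; = 258; G_2 = 258−1 = 257
step 2: 257 = 4^4 + 1; sub 5 for 4: 5^5 + 1; = 3126; G_3 = 3126−1 = 3125
step 3: 3125 = 5^5; sub 6 for 5: 6^6; = 46656; G_4 = 46656−1 = 46655
step 4: 46655 = 5·6^5 + 5·6^4 + 5·6^3 + 5·6^2 + 5·6 + 5; sub 7 for 6: 5·7^5 + 5·7^4 + 5·7^3 + 5·7^2 + 5·7 + 5; = 98040; G_5 = 98040−1 = 98039
step 5: 98039 = 5·7^5 + 5·7^4 + 5·7^3 + 5·7^2 + 5·7 + 4; sub 8 for 7: 5·8^5 + 5·8^4 + 5·8^3 + 5·8^2 + 5·8 + 4; = 187244; G_6 = 187244−1 = 187243
step 6: 187243 = 5·8^5 + 5·8^4 + 5·8^3 + 5·8^2 + 5·8 + 3; sub 9 for 8: 5·9^5 + 5·9^4 + 5·9^3 + 5·9^2 + 5·9 + 3; = 332148; G_7 = 332148−1 = 332147
step 7: 332147 = 5·9^5 + 5·9^4 + 5·9^3 + 5·9^2 + 5·9 + 2; sub 10 for 9: 5·10^5 + 5·10^4 + 5·10^3 + 5·10^2 + 5·10 + 2; = 555552; G_8 = 555552−1 = 555551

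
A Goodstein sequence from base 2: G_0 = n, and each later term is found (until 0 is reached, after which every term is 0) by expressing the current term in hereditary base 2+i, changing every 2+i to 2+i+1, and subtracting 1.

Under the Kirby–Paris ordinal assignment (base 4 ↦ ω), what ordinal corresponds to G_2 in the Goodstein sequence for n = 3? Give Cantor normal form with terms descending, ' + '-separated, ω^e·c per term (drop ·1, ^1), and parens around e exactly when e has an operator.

(0) 3|_2 = 2 + 1 ↦ 3 + 1|_3 = 4 ⇒ 3
(1) 3|_3 = 3 ↦ 4|_4 = 4 ⇒ 3
(2) 3|_4 = 3 ↦ 3|_5 = 3 ⇒ 2

3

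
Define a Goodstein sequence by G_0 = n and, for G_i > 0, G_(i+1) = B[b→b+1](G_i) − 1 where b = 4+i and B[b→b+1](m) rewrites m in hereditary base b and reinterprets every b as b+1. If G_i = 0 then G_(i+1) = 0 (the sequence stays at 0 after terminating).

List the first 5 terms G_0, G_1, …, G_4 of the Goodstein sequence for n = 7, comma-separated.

step 0: 7 = 4 + 3; sub 5 for 4: 5 + 3; = 8; G_1 = 8−1 = 7
step 1: 7 = 5 + 2; sub 6 for 5: 6 + 2; = 8; G_2 = 8−1 = 7
step 2: 7 = 6 + 1; sub 7 for 6: 7 + 1; = 8; G_3 = 8−1 = 7
step 3: 7 = 7; sub 8 for 7: 8; = 8; G_4 = 8−1 = 7

7, 7, 7, 7, 7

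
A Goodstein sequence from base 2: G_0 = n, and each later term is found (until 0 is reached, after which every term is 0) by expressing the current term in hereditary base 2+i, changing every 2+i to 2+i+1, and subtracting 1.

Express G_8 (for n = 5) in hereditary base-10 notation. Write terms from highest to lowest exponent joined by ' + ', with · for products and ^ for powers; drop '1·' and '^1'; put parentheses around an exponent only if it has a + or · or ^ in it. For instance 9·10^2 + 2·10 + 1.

5 —HB2→ 2^2 + 1 —bump→ 3^3 + 1 = 28 —(−1)→ 27
27 —HB3→ 3^3 —bump→ 4^4 = 256 —(−1)→ 255
255 —HB4→ 3·4^3 + 3·4^2 + 3·4 + 3 —bump→ 3·5^3 + 3·5^2 + 3·5 + 3 = 468 —(−1)→ 467
467 —HB5→ 3·5^3 + 3·5^2 + 3·5 + 2 —bump→ 3·6^3 + 3·6^2 + 3·6 + 2 = 776 —(−1)→ 775
775 —HB6→ 3·6^3 + 3·6^2 + 3·6 + 1 —bump→ 3·7^3 + 3·7^2 + 3·7 + 1 = 1198 —(−1)→ 1197
1197 —HB7→ 3·7^3 + 3·7^2 + 3·7 —bump→ 3·8^3 + 3·8^2 + 3·8 = 1752 —(−1)→ 1751
1751 —HB8→ 3·8^3 + 3·8^2 + 2·8 + 7 —bump→ 3·9^3 + 3·9^2 + 2·9 + 7 = 2455 —(−1)→ 2454
2454 —HB9→ 3·9^3 + 3·9^2 + 2·9 + 6 —bump→ 3·10^3 + 3·10^2 + 2·10 + 6 = 3326 —(−1)→ 3325
3325 —HB10→ 3·10^3 + 3·10^2 + 2·10 + 5 —bump→ 3·11^3 + 3·11^2 + 2·11 + 5 = 4383 —(−1)→ 4382

3·10^3 + 3·10^2 + 2·10 + 5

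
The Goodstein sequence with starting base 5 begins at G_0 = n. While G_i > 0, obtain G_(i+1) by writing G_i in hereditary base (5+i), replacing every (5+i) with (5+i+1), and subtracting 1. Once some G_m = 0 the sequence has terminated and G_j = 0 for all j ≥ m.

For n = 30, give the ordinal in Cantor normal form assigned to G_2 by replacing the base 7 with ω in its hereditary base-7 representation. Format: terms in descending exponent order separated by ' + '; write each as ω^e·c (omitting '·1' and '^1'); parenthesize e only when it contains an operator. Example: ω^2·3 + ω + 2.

G_0=30  [base 5] 5^2 + 5  →[5↦6]→  6^2 + 6 = 42  −1 ⇒ G_1=41
G_1=41  [base 6] 6^2 + 5  →[6↦7]→  7^2 + 5 = 54  −1 ⇒ G_2=53

ω^2 + 4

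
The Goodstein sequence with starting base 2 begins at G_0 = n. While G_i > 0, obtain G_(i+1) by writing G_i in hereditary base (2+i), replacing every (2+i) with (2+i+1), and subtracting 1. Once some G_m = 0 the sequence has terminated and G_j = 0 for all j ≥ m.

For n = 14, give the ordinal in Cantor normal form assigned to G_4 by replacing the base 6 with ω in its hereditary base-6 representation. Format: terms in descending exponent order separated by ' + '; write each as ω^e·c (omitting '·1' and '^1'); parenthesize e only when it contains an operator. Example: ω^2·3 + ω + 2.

step 0: 14 = 2^(2 + 1) + 2^2 + 2; sub 3 for 2: 3^(3 + 1) + 3^3 + 3; = 111; G_1 = 111−1 = 110
step 1: 110 = 3^(3 + 1) + 3^3 + 2; sub 4 for 3: 4^(4 + 1) + 4^4 + 2; = 1282; G_2 = 1282−1 = 1281
step 2: 1281 = 4^(4 + 1) + 4^4 + 1; sub 5 for 4: 5^(5 + 1) + 5^5 + 1; = 18751; G_3 = 18751−1 = 18750
step 3: 18750 = 5^(5 + 1) + 5^5; sub 6 for 5: 6^(6 + 1) + 6^6; = 326592; G_4 = 326592−1 = 326591
step 4: 326591 = 6^(6 + 1) + 5·6^5 + 5·6^4 + 5·6^3 + 5·6^2 + 5·6 + 5; sub 7 for 6: 7^(7 + 1) + 5·7^5 + 5·7^4 + 5·7^3 + 5·7^2 + 5·7 + 5; = 5862841; G_5 = 5862841−1 = 5862840

ω^(ω + 1) + ω^5·5 + ω^4·5 + ω^3·5 + ω^2·5 + ω·5 + 5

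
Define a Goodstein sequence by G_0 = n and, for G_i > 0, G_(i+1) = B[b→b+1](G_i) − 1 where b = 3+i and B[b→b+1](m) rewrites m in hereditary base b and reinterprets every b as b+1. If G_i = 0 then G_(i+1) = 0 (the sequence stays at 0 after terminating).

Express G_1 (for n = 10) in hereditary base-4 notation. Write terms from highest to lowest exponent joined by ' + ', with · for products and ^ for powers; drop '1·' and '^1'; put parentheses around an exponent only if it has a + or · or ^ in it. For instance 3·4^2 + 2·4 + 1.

4^2

base 3: 10 = 3^2 + 1; at 4: 4^2 + 1 = 17; next = 16
base 4: 16 = 4^2; at 5: 5^2 = 25; next = 24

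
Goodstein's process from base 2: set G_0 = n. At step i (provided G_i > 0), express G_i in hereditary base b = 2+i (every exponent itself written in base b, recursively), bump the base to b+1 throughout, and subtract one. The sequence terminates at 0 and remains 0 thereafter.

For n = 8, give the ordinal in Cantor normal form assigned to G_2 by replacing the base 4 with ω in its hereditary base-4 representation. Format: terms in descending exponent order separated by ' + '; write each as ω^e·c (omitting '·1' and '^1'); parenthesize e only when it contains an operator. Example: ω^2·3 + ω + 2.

ω^ω·2 + ω^2·2 + ω·2 + 1

G_0 = 8. HB_2(8) = 2^(2 + 1). Bump = 81. G_1 = 80.
G_1 = 80. HB_3(80) = 2·3^3 + 2·3^2 + 2·3 + 2. Bump = 554. G_2 = 553.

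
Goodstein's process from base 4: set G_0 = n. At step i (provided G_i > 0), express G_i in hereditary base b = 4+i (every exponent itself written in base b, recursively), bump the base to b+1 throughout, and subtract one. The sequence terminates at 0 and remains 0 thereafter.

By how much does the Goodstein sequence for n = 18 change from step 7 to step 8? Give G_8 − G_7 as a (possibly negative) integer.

5

i=0: 18 = 4^2 + 2 (b=4); 4→5: 5^2 + 2 = 27; 27−1 = 26
i=1: 26 = 5^2 + 1 (b=5); 5→6: 6^2 + 1 = 37; 37−1 = 36
i=2: 36 = 6^2 (b=6); 6→7: 7^2 = 49; 49−1 = 48
i=3: 48 = 6·7 + 6 (b=7); 7→8: 6·8 + 6 = 54; 54−1 = 53
i=4: 53 = 6·8 + 5 (b=8); 8→9: 6·9 + 5 = 59; 59−1 = 58
i=5: 58 = 6·9 + 4 (b=9); 9→10: 6·10 + 4 = 64; 64−1 = 63
i=6: 63 = 6·10 + 3 (b=10); 10→11: 6·11 + 3 = 69; 69−1 = 68
i=7: 68 = 6·11 + 2 (b=11); 11→12: 6·12 + 2 = 74; 74−1 = 73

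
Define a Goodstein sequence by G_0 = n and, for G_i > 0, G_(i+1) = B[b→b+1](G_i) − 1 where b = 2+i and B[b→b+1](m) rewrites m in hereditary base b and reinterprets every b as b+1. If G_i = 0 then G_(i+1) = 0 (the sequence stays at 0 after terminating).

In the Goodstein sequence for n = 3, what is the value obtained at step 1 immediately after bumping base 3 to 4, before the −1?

[0] 3 ≡ 2 + 1 (base 2). Lift 3: 4. −1: 3.
[1] 3 ≡ 3 (base 3). Lift 4: 4. −1: 3.

4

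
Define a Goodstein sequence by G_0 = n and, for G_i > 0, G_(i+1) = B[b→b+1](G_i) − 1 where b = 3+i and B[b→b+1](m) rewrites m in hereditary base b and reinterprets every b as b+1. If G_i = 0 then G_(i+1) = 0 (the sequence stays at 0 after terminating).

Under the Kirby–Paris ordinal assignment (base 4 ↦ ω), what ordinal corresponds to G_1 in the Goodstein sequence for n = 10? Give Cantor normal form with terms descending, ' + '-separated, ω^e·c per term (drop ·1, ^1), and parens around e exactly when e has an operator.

[0] 10 ≡ 3^2 + 1 (base 3). Lift 4: 17. −1: 16.
[1] 16 ≡ 4^2 (base 4). Lift 5: 25. −1: 24.

ω^2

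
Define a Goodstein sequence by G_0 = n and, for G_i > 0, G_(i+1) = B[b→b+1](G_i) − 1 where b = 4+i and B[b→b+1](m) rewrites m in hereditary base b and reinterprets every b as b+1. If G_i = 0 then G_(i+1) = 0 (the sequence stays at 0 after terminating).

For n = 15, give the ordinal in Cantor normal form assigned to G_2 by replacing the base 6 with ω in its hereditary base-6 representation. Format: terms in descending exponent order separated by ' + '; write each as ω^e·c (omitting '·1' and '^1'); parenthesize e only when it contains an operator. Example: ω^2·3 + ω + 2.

(0) 15|_4 = 3·4 + 3 ↦ 3·5 + 3|_5 = 18 ⇒ 17
(1) 17|_5 = 3·5 + 2 ↦ 3·6 + 2|_6 = 20 ⇒ 19
(2) 19|_6 = 3·6 + 1 ↦ 3·7 + 1|_7 = 22 ⇒ 21

ω·3 + 1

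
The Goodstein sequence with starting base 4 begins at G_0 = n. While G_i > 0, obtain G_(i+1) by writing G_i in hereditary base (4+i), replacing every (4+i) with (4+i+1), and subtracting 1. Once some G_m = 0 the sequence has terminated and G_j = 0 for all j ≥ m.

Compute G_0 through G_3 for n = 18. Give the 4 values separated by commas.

G_0 = 18. HB_4(18) = 4^2 + 2. Bump = 27. G_1 = 26.
G_1 = 26. HB_5(26) = 5^2 + 1. Bump = 37. G_2 = 36.
G_2 = 36. HB_6(36) = 6^2. Bump = 49. G_3 = 48.

18, 26, 36, 48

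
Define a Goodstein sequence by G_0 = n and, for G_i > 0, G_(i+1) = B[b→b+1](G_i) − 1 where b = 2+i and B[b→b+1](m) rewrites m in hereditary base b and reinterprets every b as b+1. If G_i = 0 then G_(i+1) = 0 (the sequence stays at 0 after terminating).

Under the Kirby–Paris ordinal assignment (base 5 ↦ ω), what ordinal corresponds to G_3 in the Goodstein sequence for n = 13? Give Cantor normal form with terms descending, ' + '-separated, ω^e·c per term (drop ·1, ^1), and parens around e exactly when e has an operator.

ω^(ω + 1) + ω^3·3 + ω^2·3 + ω·3 + 2

[0] 13 ≡ 2^(2 + 1) + 2^2 + 1 (base 2). Lift 3: 109. −1: 108.
[1] 108 ≡ 3^(3 + 1) + 3^3 (base 3). Lift 4: 1280. −1: 1279.
[2] 1279 ≡ 4^(4 + 1) + 3·4^3 + 3·4^2 + 3·4 + 3 (base 4). Lift 5: 16093. −1: 16092.
[3] 16092 ≡ 5^(5 + 1) + 3·5^3 + 3·5^2 + 3·5 + 2 (base 5). Lift 6: 280712. −1: 280711.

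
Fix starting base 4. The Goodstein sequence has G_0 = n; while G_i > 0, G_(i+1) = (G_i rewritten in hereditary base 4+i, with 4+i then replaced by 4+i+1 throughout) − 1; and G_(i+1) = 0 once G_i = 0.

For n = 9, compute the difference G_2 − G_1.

G_0=9  [base 4] 2·4 + 1  →[4↦5]→  2·5 + 1 = 11  −1 ⇒ G_1=10
G_1=10  [base 5] 2·5  →[5↦6]→  2·6 = 12  −1 ⇒ G_2=11

1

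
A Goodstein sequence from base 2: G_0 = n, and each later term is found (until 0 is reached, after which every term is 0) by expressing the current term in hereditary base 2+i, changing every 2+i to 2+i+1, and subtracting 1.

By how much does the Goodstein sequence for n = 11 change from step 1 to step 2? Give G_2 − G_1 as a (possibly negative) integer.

i=0: 11 = 2^(2 + 1) + 2 + 1 (b=2); 2→3: 3^(3 + 1) + 3 + 1 = 85; 85−1 = 84
i=1: 84 = 3^(3 + 1) + 3 (b=3); 3→4: 4^(4 + 1) + 4 = 1028; 1028−1 = 1027

943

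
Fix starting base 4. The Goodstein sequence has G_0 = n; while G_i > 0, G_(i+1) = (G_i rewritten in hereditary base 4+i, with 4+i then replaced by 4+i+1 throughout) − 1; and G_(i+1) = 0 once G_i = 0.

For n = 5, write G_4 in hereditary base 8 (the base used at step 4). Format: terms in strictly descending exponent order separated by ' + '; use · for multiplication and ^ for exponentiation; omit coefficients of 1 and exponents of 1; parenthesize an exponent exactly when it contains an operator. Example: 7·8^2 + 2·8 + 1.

3

G_0 = 5. HB_4(5) = 4 + 1. Bump = 6. G_1 = 5.
G_1 = 5. HB_5(5) = 5. Bump = 6. G_2 = 5.
G_2 = 5. HB_6(5) = 5. Bump = 5. G_3 = 4.
G_3 = 4. HB_7(4) = 4. Bump = 4. G_4 = 3.
G_4 = 3. HB_8(3) = 3. Bump = 3. G_5 = 2.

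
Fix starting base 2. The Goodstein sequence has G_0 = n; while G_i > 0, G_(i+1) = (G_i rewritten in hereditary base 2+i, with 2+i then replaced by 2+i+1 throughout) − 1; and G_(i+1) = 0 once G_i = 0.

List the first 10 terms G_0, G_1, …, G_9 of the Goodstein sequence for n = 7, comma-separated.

7, 30, 259, 3127, 46657, 823543, 16777215, 37665879, 77777775, 150051213

base 2: 7 = 2^2 + 2 + 1; at 3: 3^3 + 3 + 1 = 31; next = 30
base 3: 30 = 3^3 + 3; at 4: 4^4 + 4 = 260; next = 259
base 4: 259 = 4^4 + 3; at 5: 5^5 + 3 = 3128; next = 3127
base 5: 3127 = 5^5 + 2; at 6: 6^6 + 2 = 46658; next = 46657
base 6: 46657 = 6^6 + 1; at 7: 7^7 + 1 = 823544; next = 823543
base 7: 823543 = 7^7; at 8: 8^8 = 16777216; next = 16777215
base 8: 16777215 = 7·8^7 + 7·8^6 + 7·8^5 + 7·8^4 + 7·8^3 + 7·8^2 + 7·8 + 7; at 9: 7·9^7 + 7·9^6 + 7·9^5 + 7·9^4 + 7·9^3 + 7·9^2 + 7·9 + 7 = 37665880; next = 37665879
base 9: 37665879 = 7·9^7 + 7·9^6 + 7·9^5 + 7·9^4 + 7·9^3 + 7·9^2 + 7·9 + 6; at 10: 7·10^7 + 7·10^6 + 7·10^5 + 7·10^4 + 7·10^3 + 7·10^2 + 7·10 + 6 = 77777776; next = 77777775
base 10: 77777775 = 7·10^7 + 7·10^6 + 7·10^5 + 7·10^4 + 7·10^3 + 7·10^2 + 7·10 + 5; at 11: 7·11^7 + 7·11^6 + 7·11^5 + 7·11^4 + 7·11^3 + 7·11^2 + 7·11 + 5 = 150051214; next = 150051213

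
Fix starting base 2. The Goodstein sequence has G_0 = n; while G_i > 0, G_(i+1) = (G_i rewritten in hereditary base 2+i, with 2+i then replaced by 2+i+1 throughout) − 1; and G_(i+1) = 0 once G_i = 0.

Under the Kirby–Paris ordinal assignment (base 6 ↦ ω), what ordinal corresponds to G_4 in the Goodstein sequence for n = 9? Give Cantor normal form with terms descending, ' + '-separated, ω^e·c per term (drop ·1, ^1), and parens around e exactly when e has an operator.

ω^ω·3 + ω^3·3 + ω^2·3 + ω·3 + 1

step 0: 9 = 2^(2 + 1) + 1; sub 3 for 2: 3^(3 + 1) + 1; = 82; G_1 = 82−1 = 81
step 1: 81 = 3^(3 + 1); sub 4 for 3: 4^(4 + 1); = 1024; G_2 = 1024−1 = 1023
step 2: 1023 = 3·4^4 + 3·4^3 + 3·4^2 + 3·4 + 3; sub 5 for 4: 3·5^5 + 3·5^3 + 3·5^2 + 3·5 + 3; = 9843; G_3 = 9843−1 = 9842
step 3: 9842 = 3·5^5 + 3·5^3 + 3·5^2 + 3·5 + 2; sub 6 for 5: 3·6^6 + 3·6^3 + 3·6^2 + 3·6 + 2; = 140744; G_4 = 140744−1 = 140743
step 4: 140743 = 3·6^6 + 3·6^3 + 3·6^2 + 3·6 + 1; sub 7 for 6: 3·7^7 + 3·7^3 + 3·7^2 + 3·7 + 1; = 2471827; G_5 = 2471827−1 = 2471826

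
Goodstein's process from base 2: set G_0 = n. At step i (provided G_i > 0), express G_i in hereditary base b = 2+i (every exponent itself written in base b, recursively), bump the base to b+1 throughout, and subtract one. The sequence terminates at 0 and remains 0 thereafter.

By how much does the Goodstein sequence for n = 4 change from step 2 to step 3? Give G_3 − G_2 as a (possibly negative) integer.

19

[0] 4 ≡ 2^2 (base 2). Lift 3: 27. −1: 26.
[1] 26 ≡ 2·3^2 + 2·3 + 2 (base 3). Lift 4: 42. −1: 41.
[2] 41 ≡ 2·4^2 + 2·4 + 1 (base 4). Lift 5: 61. −1: 60.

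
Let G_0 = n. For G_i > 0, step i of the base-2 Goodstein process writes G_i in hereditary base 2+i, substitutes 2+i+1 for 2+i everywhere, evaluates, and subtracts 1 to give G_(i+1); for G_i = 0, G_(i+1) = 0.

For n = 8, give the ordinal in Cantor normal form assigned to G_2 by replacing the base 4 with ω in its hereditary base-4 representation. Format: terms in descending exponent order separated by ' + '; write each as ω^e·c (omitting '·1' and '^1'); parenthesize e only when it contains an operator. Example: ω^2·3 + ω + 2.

base 2: 8 = 2^(2 + 1); at 3: 3^(3 + 1) = 81; next = 80
base 3: 80 = 2·3^3 + 2·3^2 + 2·3 + 2; at 4: 2·4^4 + 2·4^2 + 2·4 + 2 = 554; next = 553
base 4: 553 = 2·4^4 + 2·4^2 + 2·4 + 1; at 5: 2·5^5 + 2·5^2 + 2·5 + 1 = 6311; next = 6310

ω^ω·2 + ω^2·2 + ω·2 + 1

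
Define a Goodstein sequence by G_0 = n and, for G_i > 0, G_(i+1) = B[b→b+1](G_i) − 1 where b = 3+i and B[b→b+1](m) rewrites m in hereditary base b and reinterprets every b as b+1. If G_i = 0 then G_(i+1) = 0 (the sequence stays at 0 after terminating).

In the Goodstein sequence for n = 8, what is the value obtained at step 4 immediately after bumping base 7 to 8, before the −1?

step 0: 8 = 2·3 + 2; sub 4 for 3: 2·4 + 2; = 10; G_1 = 10−1 = 9
step 1: 9 = 2·4 + 1; sub 5 for 4: 2·5 + 1; = 11; G_2 = 11−1 = 10
step 2: 10 = 2·5; sub 6 for 5: 2·6; = 12; G_3 = 12−1 = 11
step 3: 11 = 6 + 5; sub 7 for 6: 7 + 5; = 12; G_4 = 12−1 = 11
step 4: 11 = 7 + 4; sub 8 for 7: 8 + 4; = 12; G_5 = 12−1 = 11

12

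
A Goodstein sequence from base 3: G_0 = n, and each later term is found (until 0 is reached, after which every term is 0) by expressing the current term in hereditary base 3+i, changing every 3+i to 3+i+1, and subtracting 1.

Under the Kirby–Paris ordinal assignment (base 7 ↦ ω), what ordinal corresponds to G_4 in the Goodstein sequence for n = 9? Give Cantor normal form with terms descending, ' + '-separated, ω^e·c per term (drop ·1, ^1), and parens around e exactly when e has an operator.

ω·3

G_0=9  [base 3] 3^2  →[3↦4]→  4^2 = 16  −1 ⇒ G_1=15
G_1=15  [base 4] 3·4 + 3  →[4↦5]→  3·5 + 3 = 18  −1 ⇒ G_2=17
G_2=17  [base 5] 3·5 + 2  →[5↦6]→  3·6 + 2 = 20  −1 ⇒ G_3=19
G_3=19  [base 6] 3·6 + 1  →[6↦7]→  3·7 + 1 = 22  −1 ⇒ G_4=21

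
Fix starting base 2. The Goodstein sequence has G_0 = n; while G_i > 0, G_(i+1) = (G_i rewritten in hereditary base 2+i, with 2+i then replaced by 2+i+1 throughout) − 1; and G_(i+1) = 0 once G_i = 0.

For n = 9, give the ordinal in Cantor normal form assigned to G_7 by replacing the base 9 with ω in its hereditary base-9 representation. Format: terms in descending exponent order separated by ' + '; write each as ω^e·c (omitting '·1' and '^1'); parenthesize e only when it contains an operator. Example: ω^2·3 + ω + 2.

G_0 = 9. HB_2(9) = 2^(2 + 1) + 1. Bump = 82. G_1 = 81.
G_1 = 81. HB_3(81) = 3^(3 + 1). Bump = 1024. G_2 = 1023.
G_2 = 1023. HB_4(1023) = 3·4^4 + 3·4^3 + 3·4^2 + 3·4 + 3. Bump = 9843. G_3 = 9842.
G_3 = 9842. HB_5(9842) = 3·5^5 + 3·5^3 + 3·5^2 + 3·5 + 2. Bump = 140744. G_4 = 140743.
G_4 = 140743. HB_6(140743) = 3·6^6 + 3·6^3 + 3·6^2 + 3·6 + 1. Bump = 2471827. G_5 = 2471826.
G_5 = 2471826. HB_7(2471826) = 3·7^7 + 3·7^3 + 3·7^2 + 3·7. Bump = 50333400. G_6 = 50333399.
G_6 = 50333399. HB_8(50333399) = 3·8^8 + 3·8^3 + 3·8^2 + 2·8 + 7. Bump = 1162263922. G_7 = 1162263921.
G_7 = 1162263921. HB_9(1162263921) = 3·9^9 + 3·9^3 + 3·9^2 + 2·9 + 6. Bump = 30000003326. G_8 = 30000003325.

ω^ω·3 + ω^3·3 + ω^2·3 + ω·2 + 6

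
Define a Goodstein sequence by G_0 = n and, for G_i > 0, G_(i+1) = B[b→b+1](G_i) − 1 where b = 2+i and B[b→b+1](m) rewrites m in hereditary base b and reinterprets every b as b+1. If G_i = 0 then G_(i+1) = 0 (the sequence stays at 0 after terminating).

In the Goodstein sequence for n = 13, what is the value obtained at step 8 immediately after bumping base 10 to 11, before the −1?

[0] 13 ≡ 2^(2 + 1) + 2^2 + 1 (base 2). Lift 3: 109. −1: 108.
[1] 108 ≡ 3^(3 + 1) + 3^3 (base 3). Lift 4: 1280. −1: 1279.
[2] 1279 ≡ 4^(4 + 1) + 3·4^3 + 3·4^2 + 3·4 + 3 (base 4). Lift 5: 16093. −1: 16092.
[3] 16092 ≡ 5^(5 + 1) + 3·5^3 + 3·5^2 + 3·5 + 2 (base 5). Lift 6: 280712. −1: 280711.
[4] 280711 ≡ 6^(6 + 1) + 3·6^3 + 3·6^2 + 3·6 + 1 (base 6). Lift 7: 5765999. −1: 5765998.
[5] 5765998 ≡ 7^(7 + 1) + 3·7^3 + 3·7^2 + 3·7 (base 7). Lift 8: 134219480. −1: 134219479.
[6] 134219479 ≡ 8^(8 + 1) + 3·8^3 + 3·8^2 + 2·8 + 7 (base 8). Lift 9: 3486786856. −1: 3486786855.
[7] 3486786855 ≡ 9^(9 + 1) + 3·9^3 + 3·9^2 + 2·9 + 6 (base 9). Lift 10: 100000003326. −1: 100000003325.

3138428381104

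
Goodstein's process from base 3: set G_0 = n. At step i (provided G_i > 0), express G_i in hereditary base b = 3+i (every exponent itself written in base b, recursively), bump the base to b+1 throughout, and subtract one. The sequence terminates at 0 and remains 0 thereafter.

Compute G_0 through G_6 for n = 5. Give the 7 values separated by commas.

G_0=5  [base 3] 3 + 2  →[3↦4]→  4 + 2 = 6  −1 ⇒ G_1=5
G_1=5  [base 4] 4 + 1  →[4↦5]→  5 + 1 = 6  −1 ⇒ G_2=5
G_2=5  [base 5] 5  →[5↦6]→  6 = 6  −1 ⇒ G_3=5
G_3=5  [base 6] 5  →[6↦7]→  5 = 5  −1 ⇒ G_4=4
G_4=4  [base 7] 4  →[7↦8]→  4 = 4  −1 ⇒ G_5=3
G_5=3  [base 8] 3  →[8↦9]→  3 = 3  −1 ⇒ G_6=2

5, 5, 5, 5, 4, 3, 2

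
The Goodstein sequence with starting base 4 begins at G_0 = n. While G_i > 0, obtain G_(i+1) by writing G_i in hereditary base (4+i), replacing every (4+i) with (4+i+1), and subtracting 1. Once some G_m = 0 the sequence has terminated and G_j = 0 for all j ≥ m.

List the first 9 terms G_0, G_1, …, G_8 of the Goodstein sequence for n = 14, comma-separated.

14, 16, 18, 20, 21, 22, 23, 24, 25

base 4: 14 = 3·4 + 2; at 5: 3·5 + 2 = 17; next = 16
base 5: 16 = 3·5 + 1; at 6: 3·6 + 1 = 19; next = 18
base 6: 18 = 3·6; at 7: 3·7 = 21; next = 20
base 7: 20 = 2·7 + 6; at 8: 2·8 + 6 = 22; next = 21
base 8: 21 = 2·8 + 5; at 9: 2·9 + 5 = 23; next = 22
base 9: 22 = 2·9 + 4; at 10: 2·10 + 4 = 24; next = 23
base 10: 23 = 2·10 + 3; at 11: 2·11 + 3 = 25; next = 24
base 11: 24 = 2·11 + 2; at 12: 2·12 + 2 = 26; next = 25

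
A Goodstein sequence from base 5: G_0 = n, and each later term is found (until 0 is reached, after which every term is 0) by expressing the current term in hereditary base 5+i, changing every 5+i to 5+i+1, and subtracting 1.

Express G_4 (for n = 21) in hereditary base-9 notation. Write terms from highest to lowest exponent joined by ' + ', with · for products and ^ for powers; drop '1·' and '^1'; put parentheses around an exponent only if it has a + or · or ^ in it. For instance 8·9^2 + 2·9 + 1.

3·9 + 4

21 —HB5→ 4·5 + 1 —bump→ 4·6 + 1 = 25 —(−1)→ 24
24 —HB6→ 4·6 —bump→ 4·7 = 28 —(−1)→ 27
27 —HB7→ 3·7 + 6 —bump→ 3·8 + 6 = 30 —(−1)→ 29
29 —HB8→ 3·8 + 5 —bump→ 3·9 + 5 = 32 —(−1)→ 31
31 —HB9→ 3·9 + 4 —bump→ 3·10 + 4 = 34 —(−1)→ 33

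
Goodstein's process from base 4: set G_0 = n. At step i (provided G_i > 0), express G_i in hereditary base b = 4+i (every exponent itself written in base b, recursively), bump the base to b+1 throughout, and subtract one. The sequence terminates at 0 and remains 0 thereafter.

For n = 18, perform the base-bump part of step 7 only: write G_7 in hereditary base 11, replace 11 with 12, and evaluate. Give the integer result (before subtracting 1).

74

i=0: 18 = 4^2 + 2 (b=4); 4→5: 5^2 + 2 = 27; 27−1 = 26
i=1: 26 = 5^2 + 1 (b=5); 5→6: 6^2 + 1 = 37; 37−1 = 36
i=2: 36 = 6^2 (b=6); 6→7: 7^2 = 49; 49−1 = 48
i=3: 48 = 6·7 + 6 (b=7); 7→8: 6·8 + 6 = 54; 54−1 = 53
i=4: 53 = 6·8 + 5 (b=8); 8→9: 6·9 + 5 = 59; 59−1 = 58
i=5: 58 = 6·9 + 4 (b=9); 9→10: 6·10 + 4 = 64; 64−1 = 63
i=6: 63 = 6·10 + 3 (b=10); 10→11: 6·11 + 3 = 69; 69−1 = 68
i=7: 68 = 6·11 + 2 (b=11); 11→12: 6·12 + 2 = 74; 74−1 = 73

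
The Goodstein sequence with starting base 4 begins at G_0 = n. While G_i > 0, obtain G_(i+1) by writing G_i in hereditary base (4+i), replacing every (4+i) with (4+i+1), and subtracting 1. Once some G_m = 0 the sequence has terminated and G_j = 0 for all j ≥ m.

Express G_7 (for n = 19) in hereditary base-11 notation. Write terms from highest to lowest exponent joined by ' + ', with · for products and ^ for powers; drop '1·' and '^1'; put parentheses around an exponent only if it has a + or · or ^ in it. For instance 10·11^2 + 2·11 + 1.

(0) 19|_4 = 4^2 + 3 ↦ 5^2 + 3|_5 = 28 ⇒ 27
(1) 27|_5 = 5^2 + 2 ↦ 6^2 + 2|_6 = 38 ⇒ 37
(2) 37|_6 = 6^2 + 1 ↦ 7^2 + 1|_7 = 50 ⇒ 49
(3) 49|_7 = 7^2 ↦ 8^2|_8 = 64 ⇒ 63
(4) 63|_8 = 7·8 + 7 ↦ 7·9 + 7|_9 = 70 ⇒ 69
(5) 69|_9 = 7·9 + 6 ↦ 7·10 + 6|_10 = 76 ⇒ 75
(6) 75|_10 = 7·10 + 5 ↦ 7·11 + 5|_11 = 82 ⇒ 81

7·11 + 4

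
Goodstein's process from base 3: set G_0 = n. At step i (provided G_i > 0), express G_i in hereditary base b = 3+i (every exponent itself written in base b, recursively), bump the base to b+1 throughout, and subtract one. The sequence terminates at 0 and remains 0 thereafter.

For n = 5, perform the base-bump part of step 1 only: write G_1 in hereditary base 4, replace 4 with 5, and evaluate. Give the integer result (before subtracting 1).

base 3: 5 = 3 + 2; at 4: 4 + 2 = 6; next = 5
base 4: 5 = 4 + 1; at 5: 5 + 1 = 6; next = 5

6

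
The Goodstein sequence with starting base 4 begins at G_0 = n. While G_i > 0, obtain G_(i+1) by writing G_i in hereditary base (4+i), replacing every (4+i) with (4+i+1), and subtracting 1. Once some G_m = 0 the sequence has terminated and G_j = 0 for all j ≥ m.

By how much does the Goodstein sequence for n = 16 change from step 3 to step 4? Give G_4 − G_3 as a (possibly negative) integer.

3

[0] 16 ≡ 4^2 (base 4). Lift 5: 25. −1: 24.
[1] 24 ≡ 4·5 + 4 (base 5). Lift 6: 28. −1: 27.
[2] 27 ≡ 4·6 + 3 (base 6). Lift 7: 31. −1: 30.
[3] 30 ≡ 4·7 + 2 (base 7). Lift 8: 34. −1: 33.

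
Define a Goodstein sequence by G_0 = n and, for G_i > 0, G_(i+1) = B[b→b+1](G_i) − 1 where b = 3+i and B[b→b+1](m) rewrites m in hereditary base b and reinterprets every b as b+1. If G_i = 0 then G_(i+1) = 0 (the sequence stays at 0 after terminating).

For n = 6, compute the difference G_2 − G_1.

[0] 6 ≡ 2·3 (base 3). Lift 4: 8. −1: 7.
[1] 7 ≡ 4 + 3 (base 4). Lift 5: 8. −1: 7.

0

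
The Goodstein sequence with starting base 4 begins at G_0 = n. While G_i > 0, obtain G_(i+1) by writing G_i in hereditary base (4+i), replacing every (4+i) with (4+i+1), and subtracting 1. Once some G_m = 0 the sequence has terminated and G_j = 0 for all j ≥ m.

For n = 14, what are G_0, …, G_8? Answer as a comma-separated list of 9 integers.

14, 16, 18, 20, 21, 22, 23, 24, 25

i=0: 14 = 3·4 + 2 (b=4); 4→5: 3·5 + 2 = 17; 17−1 = 16
i=1: 16 = 3·5 + 1 (b=5); 5→6: 3·6 + 1 = 19; 19−1 = 18
i=2: 18 = 3·6 (b=6); 6→7: 3·7 = 21; 21−1 = 20
i=3: 20 = 2·7 + 6 (b=7); 7→8: 2·8 + 6 = 22; 22−1 = 21
i=4: 21 = 2·8 + 5 (b=8); 8→9: 2·9 + 5 = 23; 23−1 = 22
i=5: 22 = 2·9 + 4 (b=9); 9→10: 2·10 + 4 = 24; 24−1 = 23
i=6: 23 = 2·10 + 3 (b=10); 10→11: 2·11 + 3 = 25; 25−1 = 24
i=7: 24 = 2·11 + 2 (b=11); 11→12: 2·12 + 2 = 26; 26−1 = 25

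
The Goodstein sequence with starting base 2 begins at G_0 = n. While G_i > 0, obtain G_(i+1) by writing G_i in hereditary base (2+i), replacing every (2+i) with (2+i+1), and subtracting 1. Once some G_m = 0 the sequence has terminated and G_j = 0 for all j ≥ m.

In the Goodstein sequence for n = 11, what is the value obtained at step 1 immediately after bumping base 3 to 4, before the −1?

1028

G_0=11  [base 2] 2^(2 + 1) + 2 + 1  →[2↦3]→  3^(3 + 1) + 3 + 1 = 85  −1 ⇒ G_1=84
G_1=84  [base 3] 3^(3 + 1) + 3  →[3↦4]→  4^(4 + 1) + 4 = 1028  −1 ⇒ G_2=1027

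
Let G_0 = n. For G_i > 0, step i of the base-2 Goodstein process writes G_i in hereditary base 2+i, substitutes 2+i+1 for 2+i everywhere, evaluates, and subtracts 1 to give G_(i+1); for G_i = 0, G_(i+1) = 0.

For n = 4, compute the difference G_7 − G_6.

i=0: 4 = 2^2 (b=2); 2→3: 3^3 = 27; 27−1 = 26
i=1: 26 = 2·3^2 + 2·3 + 2 (b=3); 3→4: 2·4^2 + 2·4 + 2 = 42; 42−1 = 41
i=2: 41 = 2·4^2 + 2·4 + 1 (b=4); 4→5: 2·5^2 + 2·5 + 1 = 61; 61−1 = 60
i=3: 60 = 2·5^2 + 2·5 (b=5); 5→6: 2·6^2 + 2·6 = 84; 84−1 = 83
i=4: 83 = 2·6^2 + 6 + 5 (b=6); 6→7: 2·7^2 + 7 + 5 = 110; 110−1 = 109
i=5: 109 = 2·7^2 + 7 + 4 (b=7); 7→8: 2·8^2 + 8 + 4 = 140; 140−1 = 139
i=6: 139 = 2·8^2 + 8 + 3 (b=8); 8→9: 2·9^2 + 9 + 3 = 174; 174−1 = 173

34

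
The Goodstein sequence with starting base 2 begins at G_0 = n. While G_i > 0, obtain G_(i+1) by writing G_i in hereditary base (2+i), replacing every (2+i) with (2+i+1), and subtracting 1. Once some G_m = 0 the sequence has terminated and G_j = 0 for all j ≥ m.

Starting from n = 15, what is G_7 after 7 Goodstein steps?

3524450280

(0) 15|_2 = 2^(2 + 1) + 2^2 + 2 + 1 ↦ 3^(3 + 1) + 3^3 + 3 + 1|_3 = 112 ⇒ 111
(1) 111|_3 = 3^(3 + 1) + 3^3 + 3 ↦ 4^(4 + 1) + 4^4 + 4|_4 = 1284 ⇒ 1283
(2) 1283|_4 = 4^(4 + 1) + 4^4 + 3 ↦ 5^(5 + 1) + 5^5 + 3|_5 = 18753 ⇒ 18752
(3) 18752|_5 = 5^(5 + 1) + 5^5 + 2 ↦ 6^(6 + 1) + 6^6 + 2|_6 = 326594 ⇒ 326593
(4) 326593|_6 = 6^(6 + 1) + 6^6 + 1 ↦ 7^(7 + 1) + 7^7 + 1|_7 = 6588345 ⇒ 6588344
(5) 6588344|_7 = 7^(7 + 1) + 7^7 ↦ 8^(8 + 1) + 8^8|_8 = 150994944 ⇒ 150994943
(6) 150994943|_8 = 8^(8 + 1) + 7·8^7 + 7·8^6 + 7·8^5 + 7·8^4 + 7·8^3 + 7·8^2 + 7·8 + 7 ↦ 9^(9 + 1) + 7·9^7 + 7·9^6 + 7·9^5 + 7·9^4 + 7·9^3 + 7·9^2 + 7·9 + 7|_9 = 3524450281 ⇒ 3524450280
(7) 3524450280|_9 = 9^(9 + 1) + 7·9^7 + 7·9^6 + 7·9^5 + 7·9^4 + 7·9^3 + 7·9^2 + 7·9 + 6 ↦ 10^(10 + 1) + 7·10^7 + 7·10^6 + 7·10^5 + 7·10^4 + 7·10^3 + 7·10^2 + 7·10 + 6|_10 = 100077777776 ⇒ 100077777775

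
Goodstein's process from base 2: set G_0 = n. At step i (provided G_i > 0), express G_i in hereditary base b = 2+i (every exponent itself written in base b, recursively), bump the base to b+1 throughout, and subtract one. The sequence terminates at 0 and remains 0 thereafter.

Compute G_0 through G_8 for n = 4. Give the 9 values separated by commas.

4, 26, 41, 60, 83, 109, 139, 173, 211

G_0 = 4. HB_2(4) = 2^2. Bump = 27. G_1 = 26.
G_1 = 26. HB_3(26) = 2·3^2 + 2·3 + 2. Bump = 42. G_2 = 41.
G_2 = 41. HB_4(41) = 2·4^2 + 2·4 + 1. Bump = 61. G_3 = 60.
G_3 = 60. HB_5(60) = 2·5^2 + 2·5. Bump = 84. G_4 = 83.
G_4 = 83. HB_6(83) = 2·6^2 + 6 + 5. Bump = 110. G_5 = 109.
G_5 = 109. HB_7(109) = 2·7^2 + 7 + 4. Bump = 140. G_6 = 139.
G_6 = 139. HB_8(139) = 2·8^2 + 8 + 3. Bump = 174. G_7 = 173.
G_7 = 173. HB_9(173) = 2·9^2 + 9 + 2. Bump = 212. G_8 = 211.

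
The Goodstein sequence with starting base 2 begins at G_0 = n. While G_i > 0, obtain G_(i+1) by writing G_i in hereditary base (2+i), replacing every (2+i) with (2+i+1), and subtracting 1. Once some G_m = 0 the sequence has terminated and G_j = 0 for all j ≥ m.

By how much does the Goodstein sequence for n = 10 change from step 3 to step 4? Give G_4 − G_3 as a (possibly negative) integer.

264310

[0] 10 ≡ 2^(2 + 1) + 2 (base 2). Lift 3: 84. −1: 83.
[1] 83 ≡ 3^(3 + 1) + 2 (base 3). Lift 4: 1026. −1: 1025.
[2] 1025 ≡ 4^(4 + 1) + 1 (base 4). Lift 5: 15626. −1: 15625.
[3] 15625 ≡ 5^(5 + 1) (base 5). Lift 6: 279936. −1: 279935.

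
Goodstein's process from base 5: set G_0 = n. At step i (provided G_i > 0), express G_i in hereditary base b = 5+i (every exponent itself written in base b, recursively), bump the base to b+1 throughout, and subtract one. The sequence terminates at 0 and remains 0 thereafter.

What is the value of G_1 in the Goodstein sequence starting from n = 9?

G_0 = 9. HB_5(9) = 5 + 4. Bump = 10. G_1 = 9.
G_1 = 9. HB_6(9) = 6 + 3. Bump = 10. G_2 = 9.

9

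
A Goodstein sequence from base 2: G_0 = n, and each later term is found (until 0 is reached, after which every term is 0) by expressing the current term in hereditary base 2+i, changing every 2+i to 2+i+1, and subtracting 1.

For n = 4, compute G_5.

base 2: 4 = 2^2; at 3: 3^3 = 27; next = 26
base 3: 26 = 2·3^2 + 2·3 + 2; at 4: 2·4^2 + 2·4 + 2 = 42; next = 41
base 4: 41 = 2·4^2 + 2·4 + 1; at 5: 2·5^2 + 2·5 + 1 = 61; next = 60
base 5: 60 = 2·5^2 + 2·5; at 6: 2·6^2 + 2·6 = 84; next = 83
base 6: 83 = 2·6^2 + 6 + 5; at 7: 2·7^2 + 7 + 5 = 110; next = 109

109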